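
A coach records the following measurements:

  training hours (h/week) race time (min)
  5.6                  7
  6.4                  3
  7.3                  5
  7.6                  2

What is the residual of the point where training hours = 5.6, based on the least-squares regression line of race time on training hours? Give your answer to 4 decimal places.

0.8237

n = 4, Σx = 26.9, Σy = 17, Σxy = 110.1, Σx² = 183.37
Sxx = Σx² − (Σx)²/n = 183.37 − 180.9025 = 2.4675
Sxy = Σxy − (Σx)(Σy)/n = 110.1 − 114.325 = -4.225
b = Sxy/Sxx = -4.225/2.4675 = -1.712259
a = ȳ − b·x̄ = 4.25 − (-1.712259)·6.725 = 15.764944
ŷ(5.6) = 15.764944 + (-1.712259)·5.6 = 6.176292
residual = y − ŷ = 7 − 6.176292 = 0.823708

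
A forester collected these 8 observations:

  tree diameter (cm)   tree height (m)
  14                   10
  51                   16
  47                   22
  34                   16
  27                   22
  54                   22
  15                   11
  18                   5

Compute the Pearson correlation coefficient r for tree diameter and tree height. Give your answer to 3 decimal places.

n = 8, Σx = 260, Σy = 124, Σxy = 4571, Σx² = 10356, Σy² = 2210
Sxx = Σx² − (Σx)²/n = 10356 − 8450 = 1906
Sxy = Σxy − (Σx)(Σy)/n = 4571 − 4030 = 541
Syy = Σy² − (Σy)²/n = 2210 − 1922 = 288
r = Sxy/√(Sxx·Syy) = 541/√(548928) = 541/740.896754 = 0.730196

0.730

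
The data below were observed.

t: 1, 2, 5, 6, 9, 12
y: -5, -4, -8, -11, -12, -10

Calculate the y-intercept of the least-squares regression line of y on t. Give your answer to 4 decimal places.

-4.6161

n = 6, Σx = 35, Σy = -50, Σxy = -347, Σx² = 291
Sxx = Σx² − (Σx)²/n = 291 − 204.166667 = 86.833333
Sxy = Σxy − (Σx)(Σy)/n = -347 − (-291.666667) = -55.333333
b = Sxy/Sxx = -55.333333/86.833333 = -0.637236
a = ȳ − b·x̄ = -8.333333 − (-0.637236)·5.833333 = -4.616123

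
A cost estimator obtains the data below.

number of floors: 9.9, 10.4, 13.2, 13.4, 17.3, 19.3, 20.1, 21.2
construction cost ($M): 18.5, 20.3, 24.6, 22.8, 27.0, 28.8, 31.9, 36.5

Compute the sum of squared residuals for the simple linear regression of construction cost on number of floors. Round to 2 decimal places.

19.36

n = 8, Σx = 124.8, Σy = 210.4, Σxy = 3462.44, Σx² = 2085.2, Σy² = 5787.64
Sxx = Σx² − (Σx)²/n = 2085.2 − 1946.88 = 138.32
Sxy = Σxy − (Σx)(Σy)/n = 3462.44 − 3282.24 = 180.2
Syy = Σy² − (Σy)²/n = 5787.64 − 5533.52 = 254.12
b = Sxy/Sxx = 180.2/138.32 = 1.302776
SSE = Syy − b·Sxy = 254.12 − 1.302776·180.2 = 19.359734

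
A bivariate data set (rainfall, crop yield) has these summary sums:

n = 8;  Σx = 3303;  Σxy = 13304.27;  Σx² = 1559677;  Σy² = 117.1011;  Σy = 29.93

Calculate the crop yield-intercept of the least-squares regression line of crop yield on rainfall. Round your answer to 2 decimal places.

1.75

Sxx = Σx² − (Σx)²/n = 1559677 − 1363726.125 = 195950.875
Sxy = Σxy − (Σx)(Σy)/n = 13304.27 − 12357.34875 = 946.92125
b = Sxy/Sxx = 946.92125/195950.875 = 0.004832
a = ȳ − b·x̄ = 3.74125 − 0.004832·412.875 = 1.746055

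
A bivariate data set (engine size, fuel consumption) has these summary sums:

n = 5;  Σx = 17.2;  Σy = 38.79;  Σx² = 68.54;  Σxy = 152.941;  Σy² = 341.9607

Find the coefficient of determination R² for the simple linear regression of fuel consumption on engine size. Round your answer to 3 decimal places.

0.989

Sxx = Σx² − (Σx)²/n = 68.54 − 59.168 = 9.372
Sxy = Σxy − (Σx)(Σy)/n = 152.941 − 133.4376 = 19.5034
Syy = Σy² − (Σy)²/n = 341.9607 − 300.93282 = 41.02788
R² = Sxy²/(Sxx·Syy) = (19.5034)²/(9.372·41.02788) = 0.989257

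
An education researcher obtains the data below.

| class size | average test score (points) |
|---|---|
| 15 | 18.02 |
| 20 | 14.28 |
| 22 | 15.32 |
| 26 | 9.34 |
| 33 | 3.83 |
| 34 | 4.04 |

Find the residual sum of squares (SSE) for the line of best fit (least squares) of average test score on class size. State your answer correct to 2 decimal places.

6.30

n = 6, Σx = 150, Σy = 64.83, Σxy = 1399.53, Σx² = 4030, Σy² = 881.5673
Sxx = Σx² − (Σx)²/n = 4030 − 3750 = 280
Sxy = Σxy − (Σx)(Σy)/n = 1399.53 − 1620.75 = -221.22
Syy = Σy² − (Σy)²/n = 881.5673 − 700.48815 = 181.07915
b = Sxy/Sxx = -221.22/280 = -0.790071
SSE = Syy − b·Sxy = 181.07915 − (-0.790071)·(-221.22) = 6.299549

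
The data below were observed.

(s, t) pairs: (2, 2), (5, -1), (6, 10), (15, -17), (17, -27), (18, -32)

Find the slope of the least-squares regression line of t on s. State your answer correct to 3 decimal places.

-2.271

n = 6, Σx = 63, Σy = -65, Σxy = -1231, Σx² = 903
Sxx = Σx² − (Σx)²/n = 903 − 661.5 = 241.5
Sxy = Σxy − (Σx)(Σy)/n = -1231 − (-682.5) = -548.5
b = Sxy/Sxx = -548.5/241.5 = -2.271222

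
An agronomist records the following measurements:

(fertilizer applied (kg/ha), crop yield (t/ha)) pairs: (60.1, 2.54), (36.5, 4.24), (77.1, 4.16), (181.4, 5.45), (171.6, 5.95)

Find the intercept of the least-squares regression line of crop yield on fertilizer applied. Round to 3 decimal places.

2.780

n = 5, Σx = 526.7, Σy = 22.34, Σxy = 2637.8, Σx² = 73241.19
Sxx = Σx² − (Σx)²/n = 73241.19 − 55482.578 = 17758.612
Sxy = Σxy − (Σx)(Σy)/n = 2637.8 − 2353.2956 = 284.5044
b = Sxy/Sxx = 284.5044/17758.612 = 0.016021
a = ȳ − b·x̄ = 4.468 − 0.016021·105.34 = 2.780385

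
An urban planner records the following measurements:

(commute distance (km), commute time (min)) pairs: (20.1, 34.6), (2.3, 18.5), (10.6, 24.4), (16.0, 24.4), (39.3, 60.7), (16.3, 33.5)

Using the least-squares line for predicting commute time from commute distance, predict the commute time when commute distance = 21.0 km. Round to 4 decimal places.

n = 6, Σx = 104.6, Σy = 196.1, Σxy = 4318.61, Σx² = 2587.84
Sxx = Σx² − (Σx)²/n = 2587.84 − 1823.526667 = 764.313333
Sxy = Σxy − (Σx)(Σy)/n = 4318.61 − 3418.676667 = 899.933333
b = Sxy/Sxx = 899.933333/764.313333 = 1.177440
a = ȳ − b·x̄ = 32.683333 − 1.177440·17.433333 = 12.156624
ŷ(21.0) = a + b·21.0 = 12.156624 + 1.177440·21 = 36.882870

36.8829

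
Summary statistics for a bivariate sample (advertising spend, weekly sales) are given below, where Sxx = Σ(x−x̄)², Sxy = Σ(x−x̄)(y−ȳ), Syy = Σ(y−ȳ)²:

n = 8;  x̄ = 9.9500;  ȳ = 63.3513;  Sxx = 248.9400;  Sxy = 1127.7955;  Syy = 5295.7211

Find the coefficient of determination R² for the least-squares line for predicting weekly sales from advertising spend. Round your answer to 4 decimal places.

0.9648

R² = Sxy²/(Sxx·Syy) = (1127.7955)²/(248.94·5295.7211) = 0.964808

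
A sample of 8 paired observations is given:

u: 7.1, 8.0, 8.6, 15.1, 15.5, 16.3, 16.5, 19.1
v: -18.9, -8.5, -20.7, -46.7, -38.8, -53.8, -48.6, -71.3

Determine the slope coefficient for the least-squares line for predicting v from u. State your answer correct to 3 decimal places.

-4.333

n = 8, Σx = 106.2, Σy = -307.3, Σxy = -4727.45, Σx² = 1559.38
Sxx = Σx² − (Σx)²/n = 1559.38 − 1409.805 = 149.575
Sxy = Σxy − (Σx)(Σy)/n = -4727.45 − (-4079.4075) = -648.0425
b = Sxy/Sxx = -648.0425/149.575 = -4.332559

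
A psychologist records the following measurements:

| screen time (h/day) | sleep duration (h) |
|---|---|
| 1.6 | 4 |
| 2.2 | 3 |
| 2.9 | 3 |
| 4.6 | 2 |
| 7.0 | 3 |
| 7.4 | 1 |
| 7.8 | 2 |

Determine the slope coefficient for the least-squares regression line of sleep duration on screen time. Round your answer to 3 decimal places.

n = 7, Σx = 33.5, Σy = 18, Σxy = 74.9, Σx² = 201.57
Sxx = Σx² − (Σx)²/n = 201.57 − 160.321429 = 41.248571
Sxy = Σxy − (Σx)(Σy)/n = 74.9 − 86.142857 = -11.242857
b = Sxy/Sxx = -11.242857/41.248571 = -0.272564

-0.273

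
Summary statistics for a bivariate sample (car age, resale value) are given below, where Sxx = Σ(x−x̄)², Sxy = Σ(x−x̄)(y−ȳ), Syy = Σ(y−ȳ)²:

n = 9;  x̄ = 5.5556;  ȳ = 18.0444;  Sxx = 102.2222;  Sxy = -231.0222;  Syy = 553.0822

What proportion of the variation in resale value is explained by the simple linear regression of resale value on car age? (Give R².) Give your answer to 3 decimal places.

R² = Sxy²/(Sxx·Syy) = (-231.0222)²/(102.2222·553.0822) = 0.944001

0.944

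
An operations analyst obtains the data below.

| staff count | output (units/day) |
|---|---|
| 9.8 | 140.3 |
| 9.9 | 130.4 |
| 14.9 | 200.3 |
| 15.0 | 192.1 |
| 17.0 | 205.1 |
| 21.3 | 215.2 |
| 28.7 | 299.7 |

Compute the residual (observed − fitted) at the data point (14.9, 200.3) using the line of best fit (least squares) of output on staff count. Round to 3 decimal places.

17.060

n = 7, Σx = 116.6, Σy = 1383.1, Σxy = 25203.72, Σx² = 2207.44
Sxx = Σx² − (Σx)²/n = 2207.44 − 1942.222857 = 265.217143
Sxy = Σxy − (Σx)(Σy)/n = 25203.72 − 23038.494286 = 2165.225714
b = Sxy/Sxx = 2165.225714/265.217143 = 8.163973
a = ȳ − b·x̄ = 197.585714 − 8.163973·16.657143 = 61.597242
ŷ(14.9) = 61.597242 + 8.163973·14.9 = 183.240447
residual = y − ŷ = 200.3 − 183.240447 = 17.059553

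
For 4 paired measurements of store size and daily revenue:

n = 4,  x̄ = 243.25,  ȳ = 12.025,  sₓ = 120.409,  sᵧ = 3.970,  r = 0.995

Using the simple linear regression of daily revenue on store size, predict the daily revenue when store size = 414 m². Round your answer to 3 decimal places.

b = r · sᵧ/sₓ = 0.995 · 3.97/120.409 = 0.032806
a = ȳ − b·x̄ = 12.025 − 0.032806·243.25 = 4.044916
ŷ(414) = a + b·414 = 4.044916 + 0.032806·414 = 17.626642

17.627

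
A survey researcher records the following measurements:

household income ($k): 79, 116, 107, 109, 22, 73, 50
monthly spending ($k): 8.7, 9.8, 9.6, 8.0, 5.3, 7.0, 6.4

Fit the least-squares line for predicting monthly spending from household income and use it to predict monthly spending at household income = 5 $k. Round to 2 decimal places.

n = 7, Σx = 556, Σy = 54.8, Σxy = 4670.9, Σx² = 51340
Sxx = Σx² − (Σx)²/n = 51340 − 44162.285714 = 7177.714286
Sxy = Σxy − (Σx)(Σy)/n = 4670.9 − 4352.685714 = 318.214286
b = Sxy/Sxx = 318.214286/7177.714286 = 0.044334
a = ȳ − b·x̄ = 7.828571 − 0.044334·79.428571 = 4.307213
ŷ(5) = a + b·5 = 4.307213 + 0.044334·5 = 4.528881

4.53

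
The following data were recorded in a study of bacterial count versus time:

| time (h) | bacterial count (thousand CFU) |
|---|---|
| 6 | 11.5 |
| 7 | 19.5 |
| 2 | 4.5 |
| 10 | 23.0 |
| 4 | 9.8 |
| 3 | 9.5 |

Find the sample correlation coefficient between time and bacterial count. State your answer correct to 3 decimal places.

0.955

n = 6, Σx = 32, Σy = 77.8, Σxy = 512.2, Σx² = 214, Σy² = 1248.04
Sxx = Σx² − (Σx)²/n = 214 − 170.666667 = 43.333333
Sxy = Σxy − (Σx)(Σy)/n = 512.2 − 414.933333 = 97.266667
Syy = Σy² − (Σy)²/n = 1248.04 − 1008.806667 = 239.233333
r = Sxy/√(Sxx·Syy) = 97.266667/√(10366.777778) = 97.266667/101.817375 = 0.955305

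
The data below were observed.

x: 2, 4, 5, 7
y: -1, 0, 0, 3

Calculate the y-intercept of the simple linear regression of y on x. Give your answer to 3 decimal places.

n = 4, Σx = 18, Σy = 2, Σxy = 19, Σx² = 94
Sxx = Σx² − (Σx)²/n = 94 − 81 = 13
Sxy = Σxy − (Σx)(Σy)/n = 19 − 9 = 10
b = Sxy/Sxx = 10/13 = 0.769231
a = ȳ − b·x̄ = 0.5 − 0.769231·4.5 = -2.961538

-2.962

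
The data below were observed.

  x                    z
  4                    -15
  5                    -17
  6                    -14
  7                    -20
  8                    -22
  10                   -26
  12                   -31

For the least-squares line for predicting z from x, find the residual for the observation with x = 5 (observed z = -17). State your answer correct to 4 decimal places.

n = 7, Σx = 52, Σy = -145, Σxy = -1177, Σx² = 434
Sxx = Σx² − (Σx)²/n = 434 − 386.285714 = 47.714286
Sxy = Σxy − (Σx)(Σy)/n = -1177 − (-1077.142857) = -99.857143
b = Sxy/Sxx = -99.857143/47.714286 = -2.092814
a = ȳ − b·x̄ = -20.714286 − (-2.092814)·7.428571 = -5.167665
ŷ(5) = -5.167665 + (-2.092814)·5 = -15.631737
residual = y − ŷ = -17 − (-15.631737) = -1.368263

-1.3683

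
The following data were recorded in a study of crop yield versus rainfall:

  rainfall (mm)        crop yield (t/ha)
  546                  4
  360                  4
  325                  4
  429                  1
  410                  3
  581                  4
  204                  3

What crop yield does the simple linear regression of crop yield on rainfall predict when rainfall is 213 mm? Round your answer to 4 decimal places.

3.0169

n = 7, Σx = 2855, Σy = 23, Σxy = 9519, Σx² = 1264659
Sxx = Σx² − (Σx)²/n = 1264659 − 1164432.142857 = 100226.857143
Sxy = Σxy − (Σx)(Σy)/n = 9519 − 9380.714286 = 138.285714
b = Sxy/Sxx = 138.285714/100226.857143 = 0.001380
a = ȳ − b·x̄ = 3.285714 − 0.001380·407.857143 = 2.722983
ŷ(213) = a + b·213 = 2.722983 + 0.001380·213 = 3.016865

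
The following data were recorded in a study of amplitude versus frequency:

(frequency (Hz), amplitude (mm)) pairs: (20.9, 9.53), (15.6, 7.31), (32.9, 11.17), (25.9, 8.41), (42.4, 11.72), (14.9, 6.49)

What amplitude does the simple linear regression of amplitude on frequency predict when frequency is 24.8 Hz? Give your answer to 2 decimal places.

8.99

n = 6, Σx = 152.6, Σy = 54.63, Σxy = 1492.154, Σx² = 4453.16
Sxx = Σx² − (Σx)²/n = 4453.16 − 3881.126667 = 572.033333
Sxy = Σxy − (Σx)(Σy)/n = 1492.154 − 1389.423 = 102.731
b = Sxy/Sxx = 102.731/572.033333 = 0.179589
a = ȳ − b·x̄ = 9.105 − 0.179589·25.433333 = 4.537448
ŷ(24.8) = a + b·24.8 = 4.537448 + 0.179589·24.8 = 8.991260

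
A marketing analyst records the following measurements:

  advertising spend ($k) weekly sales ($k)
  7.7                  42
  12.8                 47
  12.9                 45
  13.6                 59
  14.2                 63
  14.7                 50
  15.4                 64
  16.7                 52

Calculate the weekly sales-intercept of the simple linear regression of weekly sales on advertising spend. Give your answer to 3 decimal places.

27.377

n = 8, Σx = 108, Σy = 422, Σxy = 5791.5, Σx² = 1508.28
Sxx = Σx² − (Σx)²/n = 1508.28 − 1458 = 50.28
Sxy = Σxy − (Σx)(Σy)/n = 5791.5 − 5697 = 94.5
b = Sxy/Sxx = 94.5/50.28 = 1.879475
a = ȳ − b·x̄ = 52.75 − 1.879475·13.5 = 27.377088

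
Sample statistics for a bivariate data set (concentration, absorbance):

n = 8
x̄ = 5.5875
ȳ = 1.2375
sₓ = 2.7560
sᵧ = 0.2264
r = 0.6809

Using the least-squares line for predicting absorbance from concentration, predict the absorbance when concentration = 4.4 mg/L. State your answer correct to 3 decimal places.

b = r · sᵧ/sₓ = 0.6809 · 0.2264/2.756 = 0.055935
a = ȳ − b·x̄ = 1.2375 − 0.055935·5.5875 = 0.924965
ŷ(4.4) = a + b·4.4 = 0.924965 + 0.055935·4.4 = 1.171078

1.171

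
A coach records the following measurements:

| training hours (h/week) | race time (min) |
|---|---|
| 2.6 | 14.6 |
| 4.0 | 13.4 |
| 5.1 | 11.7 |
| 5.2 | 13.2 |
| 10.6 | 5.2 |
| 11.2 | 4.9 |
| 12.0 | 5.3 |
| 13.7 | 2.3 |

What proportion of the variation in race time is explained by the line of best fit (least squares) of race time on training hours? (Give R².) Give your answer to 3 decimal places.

0.980

n = 8, Σx = 64.4, Σy = 70.6, Σxy = 424.98, Σx² = 645.3, Σy² = 788.28
Sxx = Σx² − (Σx)²/n = 645.3 − 518.42 = 126.88
Sxy = Σxy − (Σx)(Σy)/n = 424.98 − 568.33 = -143.35
Syy = Σy² − (Σy)²/n = 788.28 − 623.045 = 165.235
R² = Sxy²/(Sxx·Syy) = (-143.35)²/(126.88·165.235) = 0.980167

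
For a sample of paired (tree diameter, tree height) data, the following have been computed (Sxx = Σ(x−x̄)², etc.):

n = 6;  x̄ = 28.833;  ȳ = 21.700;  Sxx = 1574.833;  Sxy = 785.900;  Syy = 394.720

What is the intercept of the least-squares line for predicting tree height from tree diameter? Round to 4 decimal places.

b = Sxy/Sxx = 785.9/1574.833 = 0.499037
a = ȳ − b·x̄ = 21.7 − 0.499037·28.833 = 7.311265

7.3113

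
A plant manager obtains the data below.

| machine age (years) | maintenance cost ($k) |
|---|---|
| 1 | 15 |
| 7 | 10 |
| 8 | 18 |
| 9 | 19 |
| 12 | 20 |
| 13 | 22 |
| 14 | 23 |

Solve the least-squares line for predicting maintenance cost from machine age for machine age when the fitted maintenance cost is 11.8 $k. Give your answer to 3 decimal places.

0.463

n = 7, Σx = 64, Σy = 127, Σxy = 1248, Σx² = 704
Sxx = Σx² − (Σx)²/n = 704 − 585.142857 = 118.857143
Sxy = Σxy − (Σx)(Σy)/n = 1248 − 1161.142857 = 86.857143
b = Sxy/Sxx = 86.857143/118.857143 = 0.730769
a = ȳ − b·x̄ = 18.142857 − 0.730769·9.142857 = 11.461538
Set a + b·x = 11.8: x = (11.8 − 11.461538) / 0.730769 = 0.463158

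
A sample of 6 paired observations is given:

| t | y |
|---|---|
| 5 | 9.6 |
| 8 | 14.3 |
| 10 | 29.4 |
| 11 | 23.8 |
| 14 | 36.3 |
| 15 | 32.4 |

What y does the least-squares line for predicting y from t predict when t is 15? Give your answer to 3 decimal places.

n = 6, Σx = 63, Σy = 145.8, Σxy = 1712.4, Σx² = 731
Sxx = Σx² − (Σx)²/n = 731 − 661.5 = 69.5
Sxy = Σxy − (Σx)(Σy)/n = 1712.4 − 1530.9 = 181.5
b = Sxy/Sxx = 181.5/69.5 = 2.611511
a = ȳ − b·x̄ = 24.3 − 2.611511·10.5 = -3.120863
ŷ(15) = a + b·15 = -3.120863 + 2.611511·15 = 36.051799

36.052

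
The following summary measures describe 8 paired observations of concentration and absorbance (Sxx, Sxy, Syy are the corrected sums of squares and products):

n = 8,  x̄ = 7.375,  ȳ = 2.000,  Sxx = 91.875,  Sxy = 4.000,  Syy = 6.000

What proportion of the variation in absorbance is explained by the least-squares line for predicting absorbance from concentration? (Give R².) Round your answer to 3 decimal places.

0.029

R² = Sxy²/(Sxx·Syy) = (4)²/(91.875·6) = 0.029025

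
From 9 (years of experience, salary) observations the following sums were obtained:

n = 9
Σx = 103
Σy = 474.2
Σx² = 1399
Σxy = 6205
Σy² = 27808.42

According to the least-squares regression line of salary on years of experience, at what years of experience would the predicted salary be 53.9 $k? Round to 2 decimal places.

11.79

Sxx = Σx² − (Σx)²/n = 1399 − 1178.777778 = 220.222222
Sxy = Σxy − (Σx)(Σy)/n = 6205 − 5426.955556 = 778.044444
b = Sxy/Sxx = 778.044444/220.222222 = 3.532997
a = ȳ − b·x̄ = 52.688889 − 3.532997·11.444444 = 12.255701
Set a + b·x = 53.9: x = (53.9 − 12.255701) / 3.532997 = 11.787244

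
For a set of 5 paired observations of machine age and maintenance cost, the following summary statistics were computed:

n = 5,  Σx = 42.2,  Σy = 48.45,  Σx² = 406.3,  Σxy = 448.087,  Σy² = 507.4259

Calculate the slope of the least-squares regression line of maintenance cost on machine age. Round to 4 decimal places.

0.7813

Sxx = Σx² − (Σx)²/n = 406.3 − 356.168 = 50.132
Sxy = Σxy − (Σx)(Σy)/n = 448.087 − 408.918 = 39.169
b = Sxy/Sxx = 39.169/50.132 = 0.781317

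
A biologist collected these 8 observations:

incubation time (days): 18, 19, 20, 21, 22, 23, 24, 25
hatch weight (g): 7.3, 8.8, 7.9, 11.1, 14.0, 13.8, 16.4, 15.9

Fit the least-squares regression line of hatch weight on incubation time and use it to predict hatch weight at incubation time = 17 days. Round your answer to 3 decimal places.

5.536

n = 8, Σx = 172, Σy = 95.2, Σxy = 2106.2, Σx² = 3740
Sxx = Σx² − (Σx)²/n = 3740 − 3698 = 42
Sxy = Σxy − (Σx)(Σy)/n = 2106.2 − 2046.8 = 59.4
b = Sxy/Sxx = 59.4/42 = 1.414286
a = ȳ − b·x̄ = 11.9 − 1.414286·21.5 = -18.507143
ŷ(17) = a + b·17 = -18.507143 + 1.414286·17 = 5.535714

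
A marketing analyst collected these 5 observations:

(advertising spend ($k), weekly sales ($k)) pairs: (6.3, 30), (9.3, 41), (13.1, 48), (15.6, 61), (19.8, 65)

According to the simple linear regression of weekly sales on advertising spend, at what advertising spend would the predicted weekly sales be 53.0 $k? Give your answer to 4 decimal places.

14.3217

n = 5, Σx = 64.1, Σy = 245, Σxy = 3437.7, Σx² = 933.19
Sxx = Σx² − (Σx)²/n = 933.19 − 821.762 = 111.428
Sxy = Σxy − (Σx)(Σy)/n = 3437.7 − 3140.9 = 296.8
b = Sxy/Sxx = 296.8/111.428 = 2.663603
a = ȳ − b·x̄ = 49 − 2.663603·12.82 = 14.852604
Set a + b·x = 53.0: x = (53.0 − 14.852604) / 2.663603 = 14.321725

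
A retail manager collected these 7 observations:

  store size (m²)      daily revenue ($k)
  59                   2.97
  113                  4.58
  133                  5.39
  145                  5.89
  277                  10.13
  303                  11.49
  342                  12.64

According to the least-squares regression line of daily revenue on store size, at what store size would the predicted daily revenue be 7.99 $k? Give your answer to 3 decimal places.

207.761

n = 7, Σx = 1372, Σy = 53.09, Σxy = 12874.05, Σx² = 340466
Sxx = Σx² − (Σx)²/n = 340466 − 268912 = 71554
Sxy = Σxy − (Σx)(Σy)/n = 12874.05 − 10405.64 = 2468.41
b = Sxy/Sxx = 2468.41/71554 = 0.034497
a = ȳ − b·x̄ = 7.584286 − 0.034497·196 = 0.822842
Set a + b·x = 7.99: x = (7.99 − 0.822842) / 0.034497 = 207.760801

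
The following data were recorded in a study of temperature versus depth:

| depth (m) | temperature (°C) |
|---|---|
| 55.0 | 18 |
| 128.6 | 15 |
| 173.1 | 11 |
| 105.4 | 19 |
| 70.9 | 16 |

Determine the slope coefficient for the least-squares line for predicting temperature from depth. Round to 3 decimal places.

-0.052

n = 5, Σx = 533, Σy = 79, Σxy = 7960.1, Σx² = 65662.54
Sxx = Σx² − (Σx)²/n = 65662.54 − 56817.8 = 8844.74
Sxy = Σxy − (Σx)(Σy)/n = 7960.1 − 8421.4 = -461.3
b = Sxy/Sxx = -461.3/8844.74 = -0.052155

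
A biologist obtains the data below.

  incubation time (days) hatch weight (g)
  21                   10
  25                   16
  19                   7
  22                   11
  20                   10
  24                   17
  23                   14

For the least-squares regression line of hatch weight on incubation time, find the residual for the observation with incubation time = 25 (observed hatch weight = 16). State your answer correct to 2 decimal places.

n = 7, Σx = 154, Σy = 85, Σxy = 1915, Σx² = 3416
Sxx = Σx² − (Σx)²/n = 3416 − 3388 = 28
Sxy = Σxy − (Σx)(Σy)/n = 1915 − 1870 = 45
b = Sxy/Sxx = 45/28 = 1.607143
a = ȳ − b·x̄ = 12.142857 − 1.607143·22 = -23.214286
ŷ(25) = -23.214286 + 1.607143·25 = 16.964286
residual = y − ŷ = 16 − 16.964286 = -0.964286

-0.96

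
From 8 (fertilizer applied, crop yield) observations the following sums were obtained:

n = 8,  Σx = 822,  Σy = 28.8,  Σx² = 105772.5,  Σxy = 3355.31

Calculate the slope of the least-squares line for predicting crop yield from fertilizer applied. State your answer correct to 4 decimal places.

Sxx = Σx² − (Σx)²/n = 105772.5 − 84460.5 = 21312
Sxy = Σxy − (Σx)(Σy)/n = 3355.31 − 2959.2 = 396.11
b = Sxy/Sxx = 396.11/21312 = 0.018586

0.0186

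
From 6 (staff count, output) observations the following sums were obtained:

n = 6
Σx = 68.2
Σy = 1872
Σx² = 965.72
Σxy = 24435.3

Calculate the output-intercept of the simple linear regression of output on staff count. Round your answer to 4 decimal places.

Sxx = Σx² − (Σx)²/n = 965.72 − 775.206667 = 190.513333
Sxy = Σxy − (Σx)(Σy)/n = 24435.3 − 21278.4 = 3156.9
b = Sxy/Sxx = 3156.9/190.513333 = 16.570494
a = ȳ − b·x̄ = 312 − 16.570494·11.366667 = 123.648721

123.6487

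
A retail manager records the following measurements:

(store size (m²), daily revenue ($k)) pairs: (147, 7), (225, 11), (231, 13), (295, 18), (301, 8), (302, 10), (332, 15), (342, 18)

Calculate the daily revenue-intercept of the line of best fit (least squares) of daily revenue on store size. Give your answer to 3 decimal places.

n = 8, Σx = 2175, Σy = 100, Σxy = 28381, Σx² = 621613
Sxx = Σx² − (Σx)²/n = 621613 − 591328.125 = 30284.875
Sxy = Σxy − (Σx)(Σy)/n = 28381 − 27187.5 = 1193.5
b = Sxy/Sxx = 1193.5/30284.875 = 0.039409
a = ȳ − b·x̄ = 12.5 − 0.039409·271.875 = 1.785648

1.786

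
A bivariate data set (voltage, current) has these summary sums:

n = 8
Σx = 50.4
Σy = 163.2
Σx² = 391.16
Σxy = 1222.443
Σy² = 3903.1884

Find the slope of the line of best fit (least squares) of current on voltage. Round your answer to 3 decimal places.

2.638

Sxx = Σx² − (Σx)²/n = 391.16 − 317.52 = 73.64
Sxy = Σxy − (Σx)(Σy)/n = 1222.443 − 1028.16 = 194.283
b = Sxy/Sxx = 194.283/73.64 = 2.638281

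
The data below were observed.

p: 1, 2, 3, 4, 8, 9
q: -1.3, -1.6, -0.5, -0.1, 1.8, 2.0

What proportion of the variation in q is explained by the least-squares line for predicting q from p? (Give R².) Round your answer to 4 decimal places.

n = 6, Σx = 27, Σy = 0.3, Σxy = 26, Σx² = 175, Σy² = 11.75
Sxx = Σx² − (Σx)²/n = 175 − 121.5 = 53.5
Sxy = Σxy − (Σx)(Σy)/n = 26 − 1.35 = 24.65
Syy = Σy² − (Σy)²/n = 11.75 − 0.015 = 11.735
R² = Sxy²/(Sxx·Syy) = (24.65)²/(53.5·11.735) = 0.967825

0.9678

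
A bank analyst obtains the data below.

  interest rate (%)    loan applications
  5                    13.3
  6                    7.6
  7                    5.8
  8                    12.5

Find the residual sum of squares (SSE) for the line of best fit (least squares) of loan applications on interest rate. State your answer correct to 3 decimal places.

n = 4, Σx = 26, Σy = 39.2, Σxy = 252.7, Σx² = 174, Σy² = 424.54
Sxx = Σx² − (Σx)²/n = 174 − 169 = 5
Sxy = Σxy − (Σx)(Σy)/n = 252.7 − 254.8 = -2.1
Syy = Σy² − (Σy)²/n = 424.54 − 384.16 = 40.38
b = Sxy/Sxx = -2.1/5 = -0.42
SSE = Syy − b·Sxy = 40.38 − (-0.42)·(-2.1) = 39.498

39.498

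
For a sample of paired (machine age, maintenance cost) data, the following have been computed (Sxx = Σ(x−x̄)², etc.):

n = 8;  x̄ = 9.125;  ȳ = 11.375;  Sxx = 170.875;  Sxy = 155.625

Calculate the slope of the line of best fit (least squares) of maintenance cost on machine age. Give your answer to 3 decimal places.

0.911

b = Sxy/Sxx = 155.625/170.875 = 0.910753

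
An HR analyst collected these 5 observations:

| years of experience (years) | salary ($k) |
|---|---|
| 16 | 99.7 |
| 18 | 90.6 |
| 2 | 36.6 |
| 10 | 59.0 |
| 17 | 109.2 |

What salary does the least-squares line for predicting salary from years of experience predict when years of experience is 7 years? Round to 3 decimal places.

n = 5, Σx = 63, Σy = 395.1, Σxy = 5745.6, Σx² = 973
Sxx = Σx² − (Σx)²/n = 973 − 793.8 = 179.2
Sxy = Σxy − (Σx)(Σy)/n = 5745.6 − 4978.26 = 767.34
b = Sxy/Sxx = 767.34/179.2 = 4.282031
a = ȳ − b·x̄ = 79.02 − 4.282031·12.6 = 25.066406
ŷ(7) = a + b·7 = 25.066406 + 4.282031·7 = 55.040625

55.041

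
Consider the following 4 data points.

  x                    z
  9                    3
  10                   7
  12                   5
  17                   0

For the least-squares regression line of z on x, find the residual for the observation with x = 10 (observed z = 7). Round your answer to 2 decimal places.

2.04

n = 4, Σx = 48, Σy = 15, Σxy = 157, Σx² = 614
Sxx = Σx² − (Σx)²/n = 614 − 576 = 38
Sxy = Σxy − (Σx)(Σy)/n = 157 − 180 = -23
b = Sxy/Sxx = -23/38 = -0.605263
a = ȳ − b·x̄ = 3.75 − (-0.605263)·12 = 11.013158
ŷ(10) = 11.013158 + (-0.605263)·10 = 4.960526
residual = y − ŷ = 7 − 4.960526 = 2.039474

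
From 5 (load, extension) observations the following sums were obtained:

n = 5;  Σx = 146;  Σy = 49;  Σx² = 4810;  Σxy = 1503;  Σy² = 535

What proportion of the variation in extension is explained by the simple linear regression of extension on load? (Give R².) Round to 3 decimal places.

0.174

Sxx = Σx² − (Σx)²/n = 4810 − 4263.2 = 546.8
Sxy = Σxy − (Σx)(Σy)/n = 1503 − 1430.8 = 72.2
Syy = Σy² − (Σy)²/n = 535 − 480.2 = 54.8
R² = Sxy²/(Sxx·Syy) = (72.2)²/(546.8·54.8) = 0.173966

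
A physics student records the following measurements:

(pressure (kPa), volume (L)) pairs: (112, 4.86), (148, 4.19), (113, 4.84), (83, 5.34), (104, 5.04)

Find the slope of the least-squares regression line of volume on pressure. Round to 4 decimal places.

n = 5, Σx = 560, Σy = 24.27, Σxy = 2678.74, Σx² = 64922
Sxx = Σx² − (Σx)²/n = 64922 − 62720 = 2202
Sxy = Σxy − (Σx)(Σy)/n = 2678.74 − 2718.24 = -39.5
b = Sxy/Sxx = -39.5/2202 = -0.017938

-0.0179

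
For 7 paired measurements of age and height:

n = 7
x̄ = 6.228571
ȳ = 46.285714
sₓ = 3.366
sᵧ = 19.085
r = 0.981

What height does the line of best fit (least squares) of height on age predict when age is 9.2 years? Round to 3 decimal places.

b = r · sᵧ/sₓ = 0.981 · 19.085/3.366 = 5.562206
a = ȳ − b·x̄ = 46.285714 − 5.562206·6.228571 = 11.641120
ŷ(9.2) = a + b·9.2 = 11.641120 + 5.562206·9.2 = 62.813414

62.813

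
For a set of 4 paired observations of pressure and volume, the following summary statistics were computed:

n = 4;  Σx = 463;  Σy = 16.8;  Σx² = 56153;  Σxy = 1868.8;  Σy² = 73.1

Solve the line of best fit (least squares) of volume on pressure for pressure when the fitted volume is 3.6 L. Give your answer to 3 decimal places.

Sxx = Σx² − (Σx)²/n = 56153 − 53592.25 = 2560.75
Sxy = Σxy − (Σx)(Σy)/n = 1868.8 − 1944.6 = -75.8
b = Sxy/Sxx = -75.8/2560.75 = -0.029601
a = ȳ − b·x̄ = 4.2 − (-0.029601)·115.75 = 7.626281
Set a + b·x = 3.6: x = (3.6 − 7.626281) / (-0.029601) = 136.019789

136.020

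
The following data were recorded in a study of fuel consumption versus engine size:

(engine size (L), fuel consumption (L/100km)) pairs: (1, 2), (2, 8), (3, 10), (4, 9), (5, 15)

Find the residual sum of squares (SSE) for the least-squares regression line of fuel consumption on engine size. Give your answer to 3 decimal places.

13.900

n = 5, Σx = 15, Σy = 44, Σxy = 159, Σx² = 55, Σy² = 474
Sxx = Σx² − (Σx)²/n = 55 − 45 = 10
Sxy = Σxy − (Σx)(Σy)/n = 159 − 132 = 27
Syy = Σy² − (Σy)²/n = 474 − 387.2 = 86.8
b = Sxy/Sxx = 27/10 = 2.7
SSE = Syy − b·Sxy = 86.8 − 2.7·27 = 13.9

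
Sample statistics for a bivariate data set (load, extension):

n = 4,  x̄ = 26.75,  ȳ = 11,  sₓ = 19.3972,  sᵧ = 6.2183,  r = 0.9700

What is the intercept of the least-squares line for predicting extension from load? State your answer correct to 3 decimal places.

b = r · sᵧ/sₓ = 0.97 · 6.2183/19.3972 = 0.310960
a = ȳ − b·x̄ = 11 − 0.310960·26.75 = 2.681823

2.682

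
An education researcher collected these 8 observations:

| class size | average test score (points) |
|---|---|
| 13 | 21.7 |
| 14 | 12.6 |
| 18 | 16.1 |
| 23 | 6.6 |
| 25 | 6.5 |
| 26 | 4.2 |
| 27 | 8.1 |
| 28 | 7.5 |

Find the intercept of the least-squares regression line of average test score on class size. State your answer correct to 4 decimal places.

n = 8, Σx = 174, Σy = 83.3, Σxy = 1600.5, Σx² = 4032
Sxx = Σx² − (Σx)²/n = 4032 − 3784.5 = 247.5
Sxy = Σxy − (Σx)(Σy)/n = 1600.5 − 1811.775 = -211.275
b = Sxy/Sxx = -211.275/247.5 = -0.853636
a = ȳ − b·x̄ = 10.4125 − (-0.853636)·21.75 = 28.979091

28.9791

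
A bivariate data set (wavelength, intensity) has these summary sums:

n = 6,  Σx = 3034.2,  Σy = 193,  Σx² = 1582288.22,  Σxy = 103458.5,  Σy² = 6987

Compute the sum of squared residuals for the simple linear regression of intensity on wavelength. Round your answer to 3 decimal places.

Sxx = Σx² − (Σx)²/n = 1582288.22 − 1534394.94 = 47893.28
Sxy = Σxy − (Σx)(Σy)/n = 103458.5 − 97600.1 = 5858.4
Syy = Σy² − (Σy)²/n = 6987 − 6208.166667 = 778.833333
b = Sxy/Sxx = 5858.4/47893.28 = 0.122322
SSE = Syy − b·Sxy = 778.833333 − 0.122322·5858.4 = 62.222348

62.222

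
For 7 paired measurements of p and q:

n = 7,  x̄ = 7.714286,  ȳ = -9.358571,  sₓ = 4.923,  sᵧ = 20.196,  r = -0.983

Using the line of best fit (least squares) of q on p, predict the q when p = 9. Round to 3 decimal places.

-14.543

b = r · sᵧ/sₓ = -0.983 · 20.196/4.923 = -4.032636
a = ȳ − b·x̄ = -9.358571 − (-4.032636)·7.714286 = 21.750338
ŷ(9) = a + b·9 = 21.750338 + (-4.032636)·9 = -14.543388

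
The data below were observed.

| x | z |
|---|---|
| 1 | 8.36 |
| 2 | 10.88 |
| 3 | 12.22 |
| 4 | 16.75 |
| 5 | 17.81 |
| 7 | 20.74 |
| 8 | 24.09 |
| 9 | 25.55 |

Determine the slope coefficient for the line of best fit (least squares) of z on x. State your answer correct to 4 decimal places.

n = 8, Σx = 39, Σy = 136.4, Σxy = 790.68, Σx² = 249
Sxx = Σx² − (Σx)²/n = 249 − 190.125 = 58.875
Sxy = Σxy − (Σx)(Σy)/n = 790.68 − 664.95 = 125.73
b = Sxy/Sxx = 125.73/58.875 = 2.135541

2.1355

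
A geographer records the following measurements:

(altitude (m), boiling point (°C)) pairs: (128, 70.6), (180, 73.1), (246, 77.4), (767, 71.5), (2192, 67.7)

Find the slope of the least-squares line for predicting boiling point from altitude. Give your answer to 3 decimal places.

n = 5, Σx = 3513, Σy = 360.3, Σxy = 244474.1, Σx² = 5502453
Sxx = Σx² − (Σx)²/n = 5502453 − 2468233.8 = 3034219.2
Sxy = Σxy − (Σx)(Σy)/n = 244474.1 − 253146.78 = -8672.68
b = Sxy/Sxx = -8672.68/3034219.2 = -0.002858

-0.003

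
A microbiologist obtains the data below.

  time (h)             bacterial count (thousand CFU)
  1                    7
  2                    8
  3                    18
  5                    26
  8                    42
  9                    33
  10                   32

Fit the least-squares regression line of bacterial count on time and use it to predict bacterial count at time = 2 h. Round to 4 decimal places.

n = 7, Σx = 38, Σy = 166, Σxy = 1160, Σx² = 284
Sxx = Σx² − (Σx)²/n = 284 − 206.285714 = 77.714286
Sxy = Σxy − (Σx)(Σy)/n = 1160 − 901.142857 = 258.857143
b = Sxy/Sxx = 258.857143/77.714286 = 3.330882
a = ȳ − b·x̄ = 23.714286 − 3.330882·5.428571 = 5.632353
ŷ(2) = a + b·2 = 5.632353 + 3.330882·2 = 12.294118

12.2941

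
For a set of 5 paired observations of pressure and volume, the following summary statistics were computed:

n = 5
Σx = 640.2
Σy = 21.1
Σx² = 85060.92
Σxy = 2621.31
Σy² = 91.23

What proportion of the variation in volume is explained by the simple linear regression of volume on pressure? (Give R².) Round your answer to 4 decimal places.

0.9546

Sxx = Σx² − (Σx)²/n = 85060.92 − 81971.208 = 3089.712
Sxy = Σxy − (Σx)(Σy)/n = 2621.31 − 2701.644 = -80.334
Syy = Σy² − (Σy)²/n = 91.23 − 89.042 = 2.188
R² = Sxy²/(Sxx·Syy) = (-80.334)²/(3089.712·2.188) = 0.954626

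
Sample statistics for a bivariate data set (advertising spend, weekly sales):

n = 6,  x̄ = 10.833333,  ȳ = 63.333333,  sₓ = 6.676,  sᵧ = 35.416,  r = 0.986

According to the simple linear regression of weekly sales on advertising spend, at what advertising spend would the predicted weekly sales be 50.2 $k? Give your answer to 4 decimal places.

b = r · sᵧ/sₓ = 0.986 · 35.416/6.676 = 5.230703
a = ȳ − b·x̄ = 63.333333 − 5.230703·10.833333 = 6.667381
Set a + b·x = 50.2: x = (50.2 − 6.667381) / 5.230703 = 8.322517

8.3225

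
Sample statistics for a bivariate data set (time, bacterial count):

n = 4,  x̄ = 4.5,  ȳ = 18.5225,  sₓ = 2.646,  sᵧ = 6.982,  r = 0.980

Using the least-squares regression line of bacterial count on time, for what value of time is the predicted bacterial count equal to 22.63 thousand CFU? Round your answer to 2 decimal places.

b = r · sᵧ/sₓ = 0.98 · 6.982/2.646 = 2.585926
a = ȳ − b·x̄ = 18.5225 − 2.585926·4.5 = 6.885833
Set a + b·x = 22.63: x = (22.63 − 6.885833) / 2.585926 = 6.088406

6.09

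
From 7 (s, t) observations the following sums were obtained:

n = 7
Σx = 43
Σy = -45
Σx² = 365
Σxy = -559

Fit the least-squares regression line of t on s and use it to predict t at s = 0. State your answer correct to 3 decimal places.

Sxx = Σx² − (Σx)²/n = 365 − 264.142857 = 100.857143
Sxy = Σxy − (Σx)(Σy)/n = -559 − (-276.428571) = -282.571429
b = Sxy/Sxx = -282.571429/100.857143 = -2.801700
a = ȳ − b·x̄ = -6.428571 − (-2.801700)·6.142857 = 10.781870
ŷ(0) = a + b·0 = 10.781870 + (-2.801700)·0 = 10.781870

10.782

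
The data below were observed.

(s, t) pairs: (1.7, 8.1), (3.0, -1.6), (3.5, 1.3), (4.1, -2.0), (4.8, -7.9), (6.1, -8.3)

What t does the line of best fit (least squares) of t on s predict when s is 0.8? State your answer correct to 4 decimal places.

9.7444

n = 6, Σx = 23.2, Σy = -10.4, Σxy = -83.23, Σx² = 101.2
Sxx = Σx² − (Σx)²/n = 101.2 − 89.706667 = 11.493333
Sxy = Σxy − (Σx)(Σy)/n = -83.23 − (-40.213333) = -43.016667
b = Sxy/Sxx = -43.016667/11.493333 = -3.742749
a = ȳ − b·x̄ = -1.733333 − (-3.742749)·3.866667 = 12.738631
ŷ(0.8) = a + b·0.8 = 12.738631 + (-3.742749)·0.8 = 9.744432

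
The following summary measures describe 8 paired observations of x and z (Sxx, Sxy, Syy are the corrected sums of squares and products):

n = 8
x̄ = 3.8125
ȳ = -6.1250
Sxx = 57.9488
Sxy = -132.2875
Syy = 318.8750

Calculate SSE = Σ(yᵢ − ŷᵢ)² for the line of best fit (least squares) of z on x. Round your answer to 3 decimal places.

b = Sxy/Sxx = -132.2875/57.9488 = -2.282834
SSE = Syy − b·Sxy = 318.875 − (-2.282834)·(-132.2875) = 16.884576

16.885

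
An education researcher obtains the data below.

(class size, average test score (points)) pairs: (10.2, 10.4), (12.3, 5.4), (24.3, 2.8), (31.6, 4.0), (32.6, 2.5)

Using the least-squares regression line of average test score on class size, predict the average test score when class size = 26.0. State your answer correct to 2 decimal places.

4.09

n = 5, Σx = 111, Σy = 25.1, Σxy = 448.44, Σx² = 2907.14
Sxx = Σx² − (Σx)²/n = 2907.14 − 2464.2 = 442.94
Sxy = Σxy − (Σx)(Σy)/n = 448.44 − 557.22 = -108.78
b = Sxy/Sxx = -108.78/442.94 = -0.245586
a = ȳ − b·x̄ = 5.02 − (-0.245586)·22.2 = 10.472016
ŷ(26.0) = a + b·26.0 = 10.472016 + (-0.245586)·26 = 4.086772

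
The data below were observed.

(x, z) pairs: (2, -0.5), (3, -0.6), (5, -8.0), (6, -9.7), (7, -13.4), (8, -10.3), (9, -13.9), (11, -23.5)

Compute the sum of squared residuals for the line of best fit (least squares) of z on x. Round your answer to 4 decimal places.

32.7744

n = 8, Σx = 51, Σy = -79.9, Σxy = -660.8, Σx² = 389, Σy² = 1189.81
Sxx = Σx² − (Σx)²/n = 389 − 325.125 = 63.875
Sxy = Σxy − (Σx)(Σy)/n = -660.8 − (-509.3625) = -151.4375
Syy = Σy² − (Σy)²/n = 1189.81 − 798.00125 = 391.80875
b = Sxy/Sxx = -151.4375/63.875 = -2.370841
SSE = Syy − b·Sxy = 391.80875 − (-2.370841)·(-151.4375) = 32.774442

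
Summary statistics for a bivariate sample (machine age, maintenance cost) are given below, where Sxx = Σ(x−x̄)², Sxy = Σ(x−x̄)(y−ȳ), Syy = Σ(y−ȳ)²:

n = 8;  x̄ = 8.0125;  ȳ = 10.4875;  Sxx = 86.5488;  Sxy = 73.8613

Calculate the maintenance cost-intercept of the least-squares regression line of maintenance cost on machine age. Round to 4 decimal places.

b = Sxy/Sxx = 73.8613/86.5488 = 0.853406
a = ȳ − b·x̄ = 10.4875 − 0.853406·8.0125 = 3.649581

3.6496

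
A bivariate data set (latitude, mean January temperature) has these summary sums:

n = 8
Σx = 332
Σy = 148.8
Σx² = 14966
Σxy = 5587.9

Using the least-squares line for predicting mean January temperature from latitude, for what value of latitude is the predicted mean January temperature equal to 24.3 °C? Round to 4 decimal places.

Sxx = Σx² − (Σx)²/n = 14966 − 13778 = 1188
Sxy = Σxy − (Σx)(Σy)/n = 5587.9 − 6175.2 = -587.3
b = Sxy/Sxx = -587.3/1188 = -0.494360
a = ȳ − b·x̄ = 18.6 − (-0.494360)·41.5 = 39.115951
Set a + b·x = 24.3: x = (24.3 − 39.115951) / (-0.494360) = 29.969947

29.9699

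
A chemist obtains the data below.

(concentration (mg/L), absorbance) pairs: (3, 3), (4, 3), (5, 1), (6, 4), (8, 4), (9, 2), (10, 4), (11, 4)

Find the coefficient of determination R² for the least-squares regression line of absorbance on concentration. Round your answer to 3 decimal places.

0.152

n = 8, Σx = 56, Σy = 25, Σxy = 184, Σx² = 452, Σy² = 87
Sxx = Σx² − (Σx)²/n = 452 − 392 = 60
Sxy = Σxy − (Σx)(Σy)/n = 184 − 175 = 9
Syy = Σy² − (Σy)²/n = 87 − 78.125 = 8.875
R² = Sxy²/(Sxx·Syy) = (9)²/(60·8.875) = 0.152113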